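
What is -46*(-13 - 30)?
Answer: 1978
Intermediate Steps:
-46*(-13 - 30) = -46*(-43) = 1978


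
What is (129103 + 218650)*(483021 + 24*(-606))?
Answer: 162914282181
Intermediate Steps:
(129103 + 218650)*(483021 + 24*(-606)) = 347753*(483021 - 14544) = 347753*468477 = 162914282181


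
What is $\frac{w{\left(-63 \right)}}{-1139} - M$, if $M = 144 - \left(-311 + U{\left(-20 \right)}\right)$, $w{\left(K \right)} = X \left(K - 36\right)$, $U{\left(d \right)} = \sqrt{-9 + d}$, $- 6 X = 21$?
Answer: $- \frac{1037183}{2278} + i \sqrt{29} \approx -455.3 + 5.3852 i$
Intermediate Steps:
$X = - \frac{7}{2}$ ($X = \left(- \frac{1}{6}\right) 21 = - \frac{7}{2} \approx -3.5$)
$w{\left(K \right)} = 126 - \frac{7 K}{2}$ ($w{\left(K \right)} = - \frac{7 \left(K - 36\right)}{2} = - \frac{7 \left(-36 + K\right)}{2} = 126 - \frac{7 K}{2}$)
$M = 455 - i \sqrt{29}$ ($M = 144 - \left(-311 + \sqrt{-9 - 20}\right) = 144 - \left(-311 + \sqrt{-29}\right) = 144 - \left(-311 + i \sqrt{29}\right) = 144 + \left(311 - i \sqrt{29}\right) = 455 - i \sqrt{29} \approx 455.0 - 5.3852 i$)
$\frac{w{\left(-63 \right)}}{-1139} - M = \frac{126 - - \frac{441}{2}}{-1139} - \left(455 - i \sqrt{29}\right) = \left(126 + \frac{441}{2}\right) \left(- \frac{1}{1139}\right) - \left(455 - i \sqrt{29}\right) = \frac{693}{2} \left(- \frac{1}{1139}\right) - \left(455 - i \sqrt{29}\right) = - \frac{693}{2278} - \left(455 - i \sqrt{29}\right) = - \frac{1037183}{2278} + i \sqrt{29}$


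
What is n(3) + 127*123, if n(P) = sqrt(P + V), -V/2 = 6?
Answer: 15621 + 3*I ≈ 15621.0 + 3.0*I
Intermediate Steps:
V = -12 (V = -2*6 = -12)
n(P) = sqrt(-12 + P) (n(P) = sqrt(P - 12) = sqrt(-12 + P))
n(3) + 127*123 = sqrt(-12 + 3) + 127*123 = sqrt(-9) + 15621 = 3*I + 15621 = 15621 + 3*I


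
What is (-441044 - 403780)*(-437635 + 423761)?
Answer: 11721088176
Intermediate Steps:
(-441044 - 403780)*(-437635 + 423761) = -844824*(-13874) = 11721088176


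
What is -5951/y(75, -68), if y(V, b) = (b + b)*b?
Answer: -5951/9248 ≈ -0.64349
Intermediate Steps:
y(V, b) = 2*b² (y(V, b) = (2*b)*b = 2*b²)
-5951/y(75, -68) = -5951/(2*(-68)²) = -5951/(2*4624) = -5951/9248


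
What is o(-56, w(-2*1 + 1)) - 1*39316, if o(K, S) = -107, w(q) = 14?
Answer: -39423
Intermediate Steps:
o(-56, w(-2*1 + 1)) - 1*39316 = -107 - 1*39316 = -107 - 39316 = -39423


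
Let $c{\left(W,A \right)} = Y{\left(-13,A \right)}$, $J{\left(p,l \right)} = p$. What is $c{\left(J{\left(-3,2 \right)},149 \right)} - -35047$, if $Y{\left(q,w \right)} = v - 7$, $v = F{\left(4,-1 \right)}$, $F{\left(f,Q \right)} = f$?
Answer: $35044$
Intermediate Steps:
$v = 4$
$Y{\left(q,w \right)} = -3$ ($Y{\left(q,w \right)} = 4 - 7 = -3$)
$c{\left(W,A \right)} = -3$
$c{\left(J{\left(-3,2 \right)},149 \right)} - -35047 = -3 - -35047 = -3 + 35047 = 35044$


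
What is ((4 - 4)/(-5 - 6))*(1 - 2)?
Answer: 0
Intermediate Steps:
((4 - 4)/(-5 - 6))*(1 - 2) = (0/(-11))*(-1) = (0*(-1/11))*(-1) = 0*(-1) = 0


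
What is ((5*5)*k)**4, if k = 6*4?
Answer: 129600000000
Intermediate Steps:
k = 24
((5*5)*k)**4 = ((5*5)*24)**4 = (25*24)**4 = 600**4 = 129600000000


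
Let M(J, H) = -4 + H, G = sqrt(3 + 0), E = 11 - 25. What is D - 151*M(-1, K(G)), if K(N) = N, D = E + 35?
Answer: 625 - 151*sqrt(3) ≈ 363.46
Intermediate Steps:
E = -14
G = sqrt(3) ≈ 1.7320
D = 21 (D = -14 + 35 = 21)
D - 151*M(-1, K(G)) = 21 - 151*(-4 + sqrt(3)) = 21 + (604 - 151*sqrt(3)) = 625 - 151*sqrt(3)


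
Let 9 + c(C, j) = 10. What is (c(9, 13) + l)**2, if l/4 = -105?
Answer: 175561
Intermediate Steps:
l = -420 (l = 4*(-105) = -420)
c(C, j) = 1 (c(C, j) = -9 + 10 = 1)
(c(9, 13) + l)**2 = (1 - 420)**2 = (-419)**2 = 175561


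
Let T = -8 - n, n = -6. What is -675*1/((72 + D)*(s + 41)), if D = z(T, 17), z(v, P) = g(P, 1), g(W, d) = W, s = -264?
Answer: 675/19847 ≈ 0.034010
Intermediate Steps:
T = -2 (T = -8 - 1*(-6) = -8 + 6 = -2)
z(v, P) = P
D = 17
-675*1/((72 + D)*(s + 41)) = -675*1/((-264 + 41)*(72 + 17)) = -675/(89*(-223)) = -675/(-19847) = -675*(-1/19847) = 675/19847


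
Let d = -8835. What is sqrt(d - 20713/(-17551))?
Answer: 2*I*sqrt(680287167743)/17551 ≈ 93.988*I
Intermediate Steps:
sqrt(d - 20713/(-17551)) = sqrt(-8835 - 20713/(-17551)) = sqrt(-8835 - 20713*(-1/17551)) = sqrt(-8835 + 20713/17551) = sqrt(-155042372/17551) = 2*I*sqrt(680287167743)/17551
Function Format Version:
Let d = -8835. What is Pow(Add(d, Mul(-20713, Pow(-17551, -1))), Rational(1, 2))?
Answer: Mul(Rational(2, 17551), I, Pow(680287167743, Rational(1, 2))) ≈ Mul(93.988, I)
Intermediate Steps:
Pow(Add(d, Mul(-20713, Pow(-17551, -1))), Rational(1, 2)) = Pow(Add(-8835, Mul(-20713, Pow(-17551, -1))), Rational(1, 2)) = Pow(Add(-8835, Mul(-20713, Rational(-1, 17551))), Rational(1, 2)) = Pow(Add(-8835, Rational(20713, 17551)), Rational(1, 2)) = Pow(Rational(-155042372, 17551), Rational(1, 2)) = Mul(Rational(2, 17551), I, Pow(680287167743, Rational(1, 2)))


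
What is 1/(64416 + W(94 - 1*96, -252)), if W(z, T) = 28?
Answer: 1/64444 ≈ 1.5517e-5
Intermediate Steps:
1/(64416 + W(94 - 1*96, -252)) = 1/(64416 + 28) = 1/64444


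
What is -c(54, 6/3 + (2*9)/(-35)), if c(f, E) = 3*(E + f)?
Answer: -5826/35 ≈ -166.46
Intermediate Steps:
c(f, E) = 3*E + 3*f
-c(54, 6/3 + (2*9)/(-35)) = -(3*(6/3 + (2*9)/(-35)) + 3*54) = -(3*(6*(⅓) + 18*(-1/35)) + 162) = -(3*(2 - 18/35) + 162) = -(3*(52/35) + 162) = -(156/35 + 162) = -1*5826/35 = -5826/35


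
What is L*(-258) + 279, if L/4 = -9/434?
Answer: 65187/217 ≈ 300.40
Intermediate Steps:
L = -18/217 (L = 4*(-9/434) = -18/217 ≈ -0.082949)
L*(-258) + 279 = -18/217*(-258) + 279 = 4644/217 + 279 = 65187/217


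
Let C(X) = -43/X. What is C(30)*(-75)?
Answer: 215/2 ≈ 107.50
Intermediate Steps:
C(30)*(-75) = -43/30*(-75) = 215/2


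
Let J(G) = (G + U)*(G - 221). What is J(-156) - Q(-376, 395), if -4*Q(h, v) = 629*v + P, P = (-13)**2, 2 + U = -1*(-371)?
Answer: -18145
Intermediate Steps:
U = 369 (U = -2 - 1*(-371) = -2 + 371 = 369)
J(G) = (-221 + G)*(369 + G) (J(G) = (G + 369)*(G - 221) = (369 + G)*(-221 + G) = (-221 + G)*(369 + G))
P = 169
Q(h, v) = -169/4 - 629*v/4 (Q(h, v) = -(629*v + 169)/4 = -(169 + 629*v)/4 = -169/4 - 629*v/4)
J(-156) - Q(-376, 395) = (-81549 + (-156)**2 + 148*(-156)) - (-169/4 - 629/4*395) = (-81549 + 24336 - 23088) - (-169/4 - 248455/4) = -80301 - 1*(-62156) = -80301 + 62156 = -18145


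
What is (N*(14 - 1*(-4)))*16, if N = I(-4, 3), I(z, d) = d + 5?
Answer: 2304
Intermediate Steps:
I(z, d) = 5 + d
N = 8 (N = 5 + 3 = 8)
(N*(14 - 1*(-4)))*16 = (8*(14 - 1*(-4)))*16 = (8*(14 + 4))*16 = (8*18)*16 = 144*16 = 2304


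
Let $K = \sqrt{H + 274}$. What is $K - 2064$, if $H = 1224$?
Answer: $-2064 + \sqrt{1498} \approx -2025.3$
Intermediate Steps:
$K = \sqrt{1498}$ ($K = \sqrt{1224 + 274} = \sqrt{1498} \approx 38.704$)
$K - 2064 = \sqrt{1498} - 2064 = -2064 + \sqrt{1498}$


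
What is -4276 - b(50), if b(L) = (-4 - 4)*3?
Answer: -4252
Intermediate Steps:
b(L) = -24 (b(L) = -8*3 = -24)
-4276 - b(50) = -4276 - 1*(-24) = -4276 + 24 = -4252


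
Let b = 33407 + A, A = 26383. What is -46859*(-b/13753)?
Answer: 2801699610/13753 ≈ 2.0372e+5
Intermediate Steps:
b = 59790 (b = 33407 + 26383 = 59790)
-46859*(-b/13753) = -46859/((-13753/59790)) = -46859/((-13753*1/59790)) = -46859/(-13753/59790) = -46859*(-59790/13753) = 2801699610/13753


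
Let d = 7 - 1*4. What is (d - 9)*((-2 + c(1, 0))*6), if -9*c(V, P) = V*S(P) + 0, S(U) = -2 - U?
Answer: 64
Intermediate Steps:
c(V, P) = -V*(-2 - P)/9 (c(V, P) = -(V*(-2 - P) + 0)/9 = -V*(-2 - P)/9)
d = 3 (d = 7 - 4 = 3)
(d - 9)*((-2 + c(1, 0))*6) = (3 - 9)*((-2 + (1/9)*1*(2 + 0))*6) = -6*(-2 + (1/9)*1*2)*6 = -6*(-2 + 2/9)*6 = -(-32)*6/3 = -6*(-32/3) = 64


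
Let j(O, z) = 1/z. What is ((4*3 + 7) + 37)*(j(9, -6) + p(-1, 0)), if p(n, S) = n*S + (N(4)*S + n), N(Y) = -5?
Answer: -196/3 ≈ -65.333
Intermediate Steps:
p(n, S) = n - 5*S + S*n (p(n, S) = n*S + (-5*S + n) = S*n + (n - 5*S) = n - 5*S + S*n)
((4*3 + 7) + 37)*(j(9, -6) + p(-1, 0)) = ((4*3 + 7) + 37)*(1/(-6) + (-1 - 5*0 + 0*(-1))) = ((12 + 7) + 37)*(-⅙ + (-1 + 0 + 0)) = (19 + 37)*(-⅙ - 1) = 56*(-7/6) = -196/3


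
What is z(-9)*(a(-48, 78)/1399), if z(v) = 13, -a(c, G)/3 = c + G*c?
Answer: 147888/1399 ≈ 105.71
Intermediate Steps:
a(c, G) = -3*c - 3*G*c (a(c, G) = -3*(c + G*c) = -3*c - 3*G*c)
z(-9)*(a(-48, 78)/1399) = 13*(-3*(-48)*(1 + 78)/1399) = 13*(-3*(-48)*79*(1/1399)) = 13*(11376*(1/1399)) = 13*(11376/1399) = 147888/1399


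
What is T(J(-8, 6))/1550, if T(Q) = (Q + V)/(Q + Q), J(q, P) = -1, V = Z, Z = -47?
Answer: 12/775 ≈ 0.015484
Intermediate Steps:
V = -47
T(Q) = (-47 + Q)/(2*Q) (T(Q) = (Q - 47)/(Q + Q) = (-47 + Q)/((2*Q)) = (-47 + Q)*(1/(2*Q)) = (-47 + Q)/(2*Q))
T(J(-8, 6))/1550 = ((½)*(-47 - 1)/(-1))/1550 = ((½)*(-1)*(-48))*(1/1550) = 24*(1/1550) = 12/775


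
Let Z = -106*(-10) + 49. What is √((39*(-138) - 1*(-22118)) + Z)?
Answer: √17845 ≈ 133.59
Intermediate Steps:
Z = 1109 (Z = -106*(-10) + 49 = 1060 + 49 = 1109)
√((39*(-138) - 1*(-22118)) + Z) = √((39*(-138) - 1*(-22118)) + 1109) = √((-5382 + 22118) + 1109) = √(16736 + 1109) = √17845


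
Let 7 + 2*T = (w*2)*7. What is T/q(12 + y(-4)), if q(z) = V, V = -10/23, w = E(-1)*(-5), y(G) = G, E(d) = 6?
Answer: 9821/20 ≈ 491.05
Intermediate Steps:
w = -30 (w = 6*(-5) = -30)
T = -427/2 (T = -7/2 + (-30*2*7)/2 = -7/2 + (-60*7)/2 = -7/2 + (½)*(-420) = -7/2 - 210 = -427/2 ≈ -213.50)
V = -10/23 (V = -10*1/23 = -10/23 ≈ -0.43478)
q(z) = -10/23
T/q(12 + y(-4)) = -427/(2*(-10/23)) = -427/2*(-23/10) = 9821/20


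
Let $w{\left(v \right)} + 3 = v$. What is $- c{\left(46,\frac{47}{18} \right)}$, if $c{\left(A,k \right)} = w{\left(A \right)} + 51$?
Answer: $-94$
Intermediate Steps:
$w{\left(v \right)} = -3 + v$
$c{\left(A,k \right)} = 48 + A$ ($c{\left(A,k \right)} = \left(-3 + A\right) + 51 = 48 + A$)
$- c{\left(46,\frac{47}{18} \right)} = - (48 + 46) = \left(-1\right) 94 = -94$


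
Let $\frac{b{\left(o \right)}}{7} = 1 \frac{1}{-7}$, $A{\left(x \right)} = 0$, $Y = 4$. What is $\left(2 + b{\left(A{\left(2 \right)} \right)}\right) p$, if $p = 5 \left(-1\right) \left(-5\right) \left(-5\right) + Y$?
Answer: $-121$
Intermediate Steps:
$b{\left(o \right)} = -1$ ($b{\left(o \right)} = 7 \cdot 1 \frac{1}{-7} = 7 \cdot 1 \left(- \frac{1}{7}\right) = 7 \left(- \frac{1}{7}\right) = -1$)
$p = -121$ ($p = 5 \left(-1\right) \left(-5\right) \left(-5\right) + 4 = \left(-5\right) \left(-5\right) \left(-5\right) + 4 = 25 \left(-5\right) + 4 = -125 + 4 = -121$)
$\left(2 + b{\left(A{\left(2 \right)} \right)}\right) p = \left(2 - 1\right) \left(-121\right) = 1 \left(-121\right) = -121$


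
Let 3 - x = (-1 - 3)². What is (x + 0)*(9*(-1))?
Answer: 117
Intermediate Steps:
x = -13 (x = 3 - (-1 - 3)² = 3 - 1*(-4)² = 3 - 1*16 = 3 - 16 = -13)
(x + 0)*(9*(-1)) = (-13 + 0)*(9*(-1)) = -13*(-9) = 117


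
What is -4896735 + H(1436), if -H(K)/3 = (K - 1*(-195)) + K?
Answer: -4905936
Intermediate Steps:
H(K) = -585 - 6*K (H(K) = -3*((K - 1*(-195)) + K) = -3*((K + 195) + K) = -3*((195 + K) + K) = -3*(195 + 2*K) = -585 - 6*K)
-4896735 + H(1436) = -4896735 + (-585 - 6*1436) = -4896735 + (-585 - 8616) = -4896735 - 9201 = -4905936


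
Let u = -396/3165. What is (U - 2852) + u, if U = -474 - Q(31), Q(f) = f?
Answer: -3541767/1055 ≈ -3357.1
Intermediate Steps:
u = -132/1055 (u = -396*1/3165 = -132/1055 ≈ -0.12512)
U = -505 (U = -474 - 1*31 = -474 - 31 = -505)
(U - 2852) + u = (-505 - 2852) - 132/1055 = -3357 - 132/1055 = -3541767/1055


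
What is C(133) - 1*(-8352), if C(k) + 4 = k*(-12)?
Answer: 6752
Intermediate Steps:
C(k) = -4 - 12*k (C(k) = -4 + k*(-12) = -4 - 12*k)
C(133) - 1*(-8352) = (-4 - 12*133) - 1*(-8352) = (-4 - 1596) + 8352 = -1600 + 8352 = 6752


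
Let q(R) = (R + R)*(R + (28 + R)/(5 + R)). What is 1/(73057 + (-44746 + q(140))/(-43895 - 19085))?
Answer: 913210/66716458683 ≈ 1.3688e-5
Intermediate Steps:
q(R) = 2*R*(R + (28 + R)/(5 + R)) (q(R) = (2*R)*(R + (28 + R)/(5 + R)) = 2*R*(R + (28 + R)/(5 + R)))
1/(73057 + (-44746 + q(140))/(-43895 - 19085)) = 1/(73057 + (-44746 + 2*140*(28 + 140**2 + 6*140)/(5 + 140))/(-43895 - 19085)) = 1/(73057 + (-44746 + 2*140*(28 + 19600 + 840)/145)/(-62980)) = 1/(73057 + (-44746 + 2*140*(1/145)*20468)*(-1/62980)) = 1/(73057 + (-44746 + 1146208/29)*(-1/62980)) = 1/(73057 - 151426/29*(-1/62980)) = 1/(73057 + 75713/913210) = 1/(66716458683/913210) = 913210/66716458683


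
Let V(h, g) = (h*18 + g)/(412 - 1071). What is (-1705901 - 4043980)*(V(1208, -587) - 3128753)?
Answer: 11855503595543304/659 ≈ 1.7990e+13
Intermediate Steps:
V(h, g) = -18*h/659 - g/659 (V(h, g) = (18*h + g)/(-659) = (g + 18*h)*(-1/659) = -18*h/659 - g/659)
(-1705901 - 4043980)*(V(1208, -587) - 3128753) = (-1705901 - 4043980)*((-18/659*1208 - 1/659*(-587)) - 3128753) = -5749881*((-21744/659 + 587/659) - 3128753) = -5749881*(-21157/659 - 3128753) = -5749881*(-2061869384/659) = 11855503595543304/659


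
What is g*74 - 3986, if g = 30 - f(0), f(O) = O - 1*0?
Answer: -1766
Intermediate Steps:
f(O) = O (f(O) = O + 0 = O)
g = 30 (g = 30 - 1*0 = 30 + 0 = 30)
g*74 - 3986 = 30*74 - 3986 = 2220 - 3986 = -1766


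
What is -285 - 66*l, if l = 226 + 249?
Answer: -31635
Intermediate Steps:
l = 475
-285 - 66*l = -285 - 66*475 = -285 - 31350 = -31635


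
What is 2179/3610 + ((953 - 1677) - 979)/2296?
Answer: -572423/4144280 ≈ -0.13812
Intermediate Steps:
2179/3610 + ((953 - 1677) - 979)/2296 = 2179*(1/3610) + (-724 - 979)*(1/2296) = 2179/3610 - 1703*1/2296 = 2179/3610 - 1703/2296 = -572423/4144280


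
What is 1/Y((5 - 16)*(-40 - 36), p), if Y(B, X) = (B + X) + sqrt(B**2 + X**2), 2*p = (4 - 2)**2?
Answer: 419/1672 - 5*sqrt(6989)/1672 ≈ 0.00059737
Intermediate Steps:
p = 2 (p = (4 - 2)**2/2 = (1/2)*2**2 = (1/2)*4 = 2)
Y(B, X) = B + X + sqrt(B**2 + X**2)
1/Y((5 - 16)*(-40 - 36), p) = 1/((5 - 16)*(-40 - 36) + 2 + sqrt(((5 - 16)*(-40 - 36))**2 + 2**2)) = 1/(-11*(-76) + 2 + sqrt((-11*(-76))**2 + 4)) = 1/(836 + 2 + sqrt(836**2 + 4)) = 1/(836 + 2 + sqrt(698896 + 4)) = 1/(836 + 2 + sqrt(698900)) = 1/(836 + 2 + 10*sqrt(6989)) = 1/(838 + 10*sqrt(6989))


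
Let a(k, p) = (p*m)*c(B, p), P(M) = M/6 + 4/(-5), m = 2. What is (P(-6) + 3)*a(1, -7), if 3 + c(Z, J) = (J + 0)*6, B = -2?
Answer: 756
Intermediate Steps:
P(M) = -4/5 + M/6 (P(M) = M*(1/6) + 4*(-1/5) = M/6 - 4/5 = -4/5 + M/6)
c(Z, J) = -3 + 6*J (c(Z, J) = -3 + (J + 0)*6 = -3 + J*6 = -3 + 6*J)
a(k, p) = 2*p*(-3 + 6*p) (a(k, p) = (p*2)*(-3 + 6*p) = (2*p)*(-3 + 6*p) = 2*p*(-3 + 6*p))
(P(-6) + 3)*a(1, -7) = ((-4/5 + (1/6)*(-6)) + 3)*(6*(-7)*(-1 + 2*(-7))) = ((-4/5 - 1) + 3)*(6*(-7)*(-1 - 14)) = (-9/5 + 3)*(6*(-7)*(-15)) = (6/5)*630 = 756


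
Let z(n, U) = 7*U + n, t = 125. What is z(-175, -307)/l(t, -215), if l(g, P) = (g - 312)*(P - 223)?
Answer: -1162/40953 ≈ -0.028374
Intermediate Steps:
l(g, P) = (-312 + g)*(-223 + P)
z(n, U) = n + 7*U
z(-175, -307)/l(t, -215) = (-175 + 7*(-307))/(69576 - 312*(-215) - 223*125 - 215*125) = (-175 - 2149)/(69576 + 67080 - 27875 - 26875) = -2324/81906 = -2324*1/81906 = -1162/40953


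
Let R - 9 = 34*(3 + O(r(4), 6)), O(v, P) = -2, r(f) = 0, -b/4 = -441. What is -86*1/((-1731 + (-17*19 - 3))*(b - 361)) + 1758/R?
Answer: 5073540716/124096753 ≈ 40.884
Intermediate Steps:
b = 1764 (b = -4*(-441) = 1764)
R = 43 (R = 9 + 34*(3 - 2) = 9 + 34*1 = 9 + 34 = 43)
-86*1/((-1731 + (-17*19 - 3))*(b - 361)) + 1758/R = -86*1/((-1731 + (-17*19 - 3))*(1764 - 361)) + 1758/43 = -86*1/(1403*(-1731 + (-323 - 3))) + 1758*(1/43) = -86*1/(1403*(-1731 - 326)) + 1758/43 = -86/(1403*(-2057)) + 1758/43 = -86/(-2885971) + 1758/43 = -86*(-1/2885971) + 1758/43 = 86/2885971 + 1758/43 = 5073540716/124096753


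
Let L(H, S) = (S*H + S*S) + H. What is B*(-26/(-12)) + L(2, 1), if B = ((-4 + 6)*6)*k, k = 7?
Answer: 187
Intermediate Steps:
B = 84 (B = ((-4 + 6)*6)*7 = (2*6)*7 = 12*7 = 84)
L(H, S) = H + S**2 + H*S (L(H, S) = (H*S + S**2) + H = (S**2 + H*S) + H = H + S**2 + H*S)
B*(-26/(-12)) + L(2, 1) = 84*(-26/(-12)) + (2 + 1**2 + 2*1) = 84*(-26*(-1/12)) + (2 + 1 + 2) = 84*(13/6) + 5 = 182 + 5 = 187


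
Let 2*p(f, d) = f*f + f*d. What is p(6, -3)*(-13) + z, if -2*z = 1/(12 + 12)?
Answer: -5617/48 ≈ -117.02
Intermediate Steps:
z = -1/48 (z = -1/(2*(12 + 12)) = -½/24 = -½*1/24 = -1/48 ≈ -0.020833)
p(f, d) = f²/2 + d*f/2 (p(f, d) = (f*f + f*d)/2 = (f² + d*f)/2 = f²/2 + d*f/2)
p(6, -3)*(-13) + z = ((½)*6*(-3 + 6))*(-13) - 1/48 = ((½)*6*3)*(-13) - 1/48 = 9*(-13) - 1/48 = -117 - 1/48 = -5617/48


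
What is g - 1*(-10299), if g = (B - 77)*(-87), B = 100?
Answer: 8298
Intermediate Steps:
g = -2001 (g = (100 - 77)*(-87) = 23*(-87) = -2001)
g - 1*(-10299) = -2001 - 1*(-10299) = -2001 + 10299 = 8298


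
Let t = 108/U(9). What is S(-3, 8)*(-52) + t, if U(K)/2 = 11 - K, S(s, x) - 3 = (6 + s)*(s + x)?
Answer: -909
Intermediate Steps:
S(s, x) = 3 + (6 + s)*(s + x)
U(K) = 22 - 2*K (U(K) = 2*(11 - K) = 22 - 2*K)
t = 27 (t = 108/(22 - 2*9) = 108/(22 - 18) = 108/4 = 108*(¼) = 27)
S(-3, 8)*(-52) + t = (3 + (-3)² + 6*(-3) + 6*8 - 3*8)*(-52) + 27 = (3 + 9 - 18 + 48 - 24)*(-52) + 27 = 18*(-52) + 27 = -936 + 27 = -909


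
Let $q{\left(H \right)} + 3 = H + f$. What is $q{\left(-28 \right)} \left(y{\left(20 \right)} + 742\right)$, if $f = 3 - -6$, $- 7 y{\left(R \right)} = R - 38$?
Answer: $- \frac{114664}{7} \approx -16381.0$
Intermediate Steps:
$y{\left(R \right)} = \frac{38}{7} - \frac{R}{7}$ ($y{\left(R \right)} = - \frac{R - 38}{7} = - \frac{-38 + R}{7} = \frac{38}{7} - \frac{R}{7}$)
$f = 9$ ($f = 3 + 6 = 9$)
$q{\left(H \right)} = 6 + H$ ($q{\left(H \right)} = -3 + \left(H + 9\right) = -3 + \left(9 + H\right) = 6 + H$)
$q{\left(-28 \right)} \left(y{\left(20 \right)} + 742\right) = \left(6 - 28\right) \left(\left(\frac{38}{7} - \frac{20}{7}\right) + 742\right) = - 22 \left(\left(\frac{38}{7} - \frac{20}{7}\right) + 742\right) = - 22 \left(\frac{18}{7} + 742\right) = \left(-22\right) \frac{5212}{7} = - \frac{114664}{7}$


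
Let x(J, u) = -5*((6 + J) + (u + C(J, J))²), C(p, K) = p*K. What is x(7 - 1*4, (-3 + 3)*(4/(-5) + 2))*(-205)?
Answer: 92250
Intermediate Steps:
C(p, K) = K*p
x(J, u) = -30 - 5*J - 5*(u + J²)² (x(J, u) = -5*((6 + J) + (u + J*J)²) = -5*((6 + J) + (u + J²)²) = -5*(6 + J + (u + J²)²) = -30 - 5*J - 5*(u + J²)²)
x(7 - 1*4, (-3 + 3)*(4/(-5) + 2))*(-205) = (-30 - 5*(7 - 1*4) - 5*((-3 + 3)*(4/(-5) + 2) + (7 - 1*4)²)²)*(-205) = (-30 - 5*(7 - 4) - 5*(0*(4*(-⅕) + 2) + (7 - 4)²)²)*(-205) = (-30 - 5*3 - 5*(0*(-⅘ + 2) + 3²)²)*(-205) = (-30 - 15 - 5*(0*(6/5) + 9)²)*(-205) = (-30 - 15 - 5*(0 + 9)²)*(-205) = (-30 - 15 - 5*9²)*(-205) = (-30 - 15 - 5*81)*(-205) = (-30 - 15 - 405)*(-205) = -450*(-205) = 92250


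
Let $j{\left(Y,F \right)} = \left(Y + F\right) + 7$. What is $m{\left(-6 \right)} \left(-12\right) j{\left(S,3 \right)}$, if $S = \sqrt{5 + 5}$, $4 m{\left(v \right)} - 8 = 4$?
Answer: $-360 - 36 \sqrt{10} \approx -473.84$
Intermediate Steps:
$m{\left(v \right)} = 3$ ($m{\left(v \right)} = 2 + \frac{1}{4} \cdot 4 = 2 + 1 = 3$)
$S = \sqrt{10} \approx 3.1623$
$j{\left(Y,F \right)} = 7 + F + Y$ ($j{\left(Y,F \right)} = \left(F + Y\right) + 7 = 7 + F + Y$)
$m{\left(-6 \right)} \left(-12\right) j{\left(S,3 \right)} = 3 \left(-12\right) \left(7 + 3 + \sqrt{10}\right) = - 36 \left(10 + \sqrt{10}\right) = -360 - 36 \sqrt{10}$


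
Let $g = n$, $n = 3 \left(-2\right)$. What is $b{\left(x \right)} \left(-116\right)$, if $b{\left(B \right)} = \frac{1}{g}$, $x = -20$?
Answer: $\frac{58}{3} \approx 19.333$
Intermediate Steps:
$n = -6$
$g = -6$
$b{\left(B \right)} = - \frac{1}{6}$ ($b{\left(B \right)} = \frac{1}{-6} = - \frac{1}{6}$)
$b{\left(x \right)} \left(-116\right) = \left(- \frac{1}{6}\right) \left(-116\right) = \frac{58}{3}$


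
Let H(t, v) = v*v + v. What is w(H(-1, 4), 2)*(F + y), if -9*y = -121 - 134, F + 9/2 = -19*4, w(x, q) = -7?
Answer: 2191/6 ≈ 365.17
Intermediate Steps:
H(t, v) = v + v² (H(t, v) = v² + v = v + v²)
F = -161/2 (F = -9/2 - 19*4 = -9/2 - 76 = -161/2 ≈ -80.500)
y = 85/3 (y = -(-121 - 134)/9 = -⅑*(-255) = 85/3 ≈ 28.333)
w(H(-1, 4), 2)*(F + y) = -7*(-161/2 + 85/3) = -7*(-313/6) = 2191/6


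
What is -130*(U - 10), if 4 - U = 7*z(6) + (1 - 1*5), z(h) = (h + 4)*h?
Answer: 54860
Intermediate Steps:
z(h) = h*(4 + h) (z(h) = (4 + h)*h = h*(4 + h))
U = -412 (U = 4 - (7*(6*(4 + 6)) + (1 - 1*5)) = 4 - (7*(6*10) + (1 - 5)) = 4 - (7*60 - 4) = 4 - (420 - 4) = 4 - 1*416 = 4 - 416 = -412)
-130*(U - 10) = -130*(-412 - 10) = -130*(-422) = 54860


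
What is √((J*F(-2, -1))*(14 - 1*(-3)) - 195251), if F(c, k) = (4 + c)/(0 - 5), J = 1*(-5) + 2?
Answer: I*√4880765/5 ≈ 441.85*I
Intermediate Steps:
J = -3 (J = -5 + 2 = -3)
F(c, k) = -⅘ - c/5 (F(c, k) = (4 + c)/(-5) = (4 + c)*(-⅕) = -⅘ - c/5)
√((J*F(-2, -1))*(14 - 1*(-3)) - 195251) = √((-3*(-⅘ - ⅕*(-2)))*(14 - 1*(-3)) - 195251) = √((-3*(-⅘ + ⅖))*(14 + 3) - 195251) = √(-3*(-⅖)*17 - 195251) = √((6/5)*17 - 195251) = √(102/5 - 195251) = √(-976153/5) = I*√4880765/5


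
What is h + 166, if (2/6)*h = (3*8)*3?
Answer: 382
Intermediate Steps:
h = 216 (h = 3*((3*8)*3) = 3*(24*3) = 3*72 = 216)
h + 166 = 216 + 166 = 382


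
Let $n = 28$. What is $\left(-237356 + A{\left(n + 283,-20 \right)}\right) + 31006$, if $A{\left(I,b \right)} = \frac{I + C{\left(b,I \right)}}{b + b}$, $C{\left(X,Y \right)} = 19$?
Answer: $- \frac{825433}{4} \approx -2.0636 \cdot 10^{5}$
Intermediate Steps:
$A{\left(I,b \right)} = \frac{19 + I}{2 b}$ ($A{\left(I,b \right)} = \frac{I + 19}{b + b} = \frac{19 + I}{2 b}$)
$\left(-237356 + A{\left(n + 283,-20 \right)}\right) + 31006 = \left(-237356 + \frac{19 + \left(28 + 283\right)}{2 \left(-20\right)}\right) + 31006 = \left(-237356 + \frac{1}{2} \left(- \frac{1}{20}\right) \left(19 + 311\right)\right) + 31006 = \left(-237356 + \frac{1}{2} \left(- \frac{1}{20}\right) 330\right) + 31006 = \left(-237356 - \frac{33}{4}\right) + 31006 = - \frac{949457}{4} + 31006 = - \frac{825433}{4}$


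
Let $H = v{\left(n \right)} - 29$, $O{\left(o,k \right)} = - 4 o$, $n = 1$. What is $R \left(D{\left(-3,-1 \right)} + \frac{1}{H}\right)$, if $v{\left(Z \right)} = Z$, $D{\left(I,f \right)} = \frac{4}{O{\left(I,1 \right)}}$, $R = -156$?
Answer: $- \frac{325}{7} \approx -46.429$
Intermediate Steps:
$D{\left(I,f \right)} = - \frac{1}{I}$ ($D{\left(I,f \right)} = \frac{4}{\left(-4\right) I} = 4 \left(- \frac{1}{4 I}\right) = - \frac{1}{I}$)
$H = -28$ ($H = 1 - 29 = -28$)
$R \left(D{\left(-3,-1 \right)} + \frac{1}{H}\right) = - 156 \left(- \frac{1}{-3} + \frac{1}{-28}\right) = - 156 \left(\left(-1\right) \left(- \frac{1}{3}\right) - \frac{1}{28}\right) = - 156 \left(\frac{1}{3} - \frac{1}{28}\right) = \left(-156\right) \frac{25}{84} = - \frac{325}{7}$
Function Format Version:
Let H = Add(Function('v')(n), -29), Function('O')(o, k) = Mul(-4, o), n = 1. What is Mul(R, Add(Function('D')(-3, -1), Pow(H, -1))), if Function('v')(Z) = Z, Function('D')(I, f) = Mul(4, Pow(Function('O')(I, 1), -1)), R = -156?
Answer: Rational(-325, 7) ≈ -46.429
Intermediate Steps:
Function('D')(I, f) = Mul(-1, Pow(I, -1)) (Function('D')(I, f) = Mul(4, Pow(Mul(-4, I), -1)) = Mul(4, Mul(Rational(-1, 4), Pow(I, -1))) = Mul(-1, Pow(I, -1)))
H = -28 (H = Add(1, -29) = -28)
Mul(R, Add(Function('D')(-3, -1), Pow(H, -1))) = Mul(-156, Add(Mul(-1, Pow(-3, -1)), Pow(-28, -1))) = Mul(-156, Add(Mul(-1, Rational(-1, 3)), Rational(-1, 28))) = Mul(-156, Add(Rational(1, 3), Rational(-1, 28))) = Mul(-156, Rational(25, 84)) = Rational(-325, 7)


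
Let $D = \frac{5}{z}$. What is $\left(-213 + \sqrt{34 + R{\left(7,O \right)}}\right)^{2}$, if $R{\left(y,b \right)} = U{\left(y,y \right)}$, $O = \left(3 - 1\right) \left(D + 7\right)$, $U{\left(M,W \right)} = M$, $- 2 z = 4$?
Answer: $\left(213 - \sqrt{41}\right)^{2} \approx 42682.0$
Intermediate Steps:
$z = -2$ ($z = \left(- \frac{1}{2}\right) 4 = -2$)
$D = - \frac{5}{2}$ ($D = \frac{5}{-2} = 5 \left(- \frac{1}{2}\right) = - \frac{5}{2} \approx -2.5$)
$O = 9$ ($O = \left(3 - 1\right) \left(- \frac{5}{2} + 7\right) = 2 \cdot \frac{9}{2} = 9$)
$R{\left(y,b \right)} = y$
$\left(-213 + \sqrt{34 + R{\left(7,O \right)}}\right)^{2} = \left(-213 + \sqrt{34 + 7}\right)^{2} = \left(-213 + \sqrt{41}\right)^{2}$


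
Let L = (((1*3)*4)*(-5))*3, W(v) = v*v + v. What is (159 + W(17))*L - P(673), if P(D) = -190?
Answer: -83510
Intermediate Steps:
W(v) = v + v² (W(v) = v² + v = v + v²)
L = -180 (L = ((3*4)*(-5))*3 = (12*(-5))*3 = -60*3 = -180)
(159 + W(17))*L - P(673) = (159 + 17*(1 + 17))*(-180) - 1*(-190) = (159 + 17*18)*(-180) + 190 = (159 + 306)*(-180) + 190 = 465*(-180) + 190 = -83700 + 190 = -83510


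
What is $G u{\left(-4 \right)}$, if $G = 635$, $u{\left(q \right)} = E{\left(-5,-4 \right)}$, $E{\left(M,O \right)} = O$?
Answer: $-2540$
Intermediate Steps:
$u{\left(q \right)} = -4$
$G u{\left(-4 \right)} = 635 \left(-4\right) = -2540$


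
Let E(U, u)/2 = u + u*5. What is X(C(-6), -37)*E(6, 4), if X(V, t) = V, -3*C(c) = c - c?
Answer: 0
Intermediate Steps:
C(c) = 0 (C(c) = -(c - c)/3 = -1/3*0 = 0)
E(U, u) = 12*u (E(U, u) = 2*(u + u*5) = 2*(u + 5*u) = 2*(6*u) = 12*u)
X(C(-6), -37)*E(6, 4) = 0*(12*4) = 0*48 = 0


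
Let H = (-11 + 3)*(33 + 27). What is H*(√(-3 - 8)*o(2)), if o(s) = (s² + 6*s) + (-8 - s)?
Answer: -2880*I*√11 ≈ -9551.9*I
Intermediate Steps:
o(s) = -8 + s² + 5*s
H = -480 (H = -8*60 = -480)
H*(√(-3 - 8)*o(2)) = -480*√(-3 - 8)*(-8 + 2² + 5*2) = -480*√(-11)*(-8 + 4 + 10) = -480*I*√11*6 = -2880*I*√11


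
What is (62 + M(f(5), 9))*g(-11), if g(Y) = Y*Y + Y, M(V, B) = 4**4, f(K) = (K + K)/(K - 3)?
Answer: 34980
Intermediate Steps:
f(K) = 2*K/(-3 + K) (f(K) = (2*K)/(-3 + K) = 2*K/(-3 + K))
M(V, B) = 256
g(Y) = Y + Y**2 (g(Y) = Y**2 + Y = Y + Y**2)
(62 + M(f(5), 9))*g(-11) = (62 + 256)*(-11*(1 - 11)) = 318*(-11*(-10)) = 318*110 = 34980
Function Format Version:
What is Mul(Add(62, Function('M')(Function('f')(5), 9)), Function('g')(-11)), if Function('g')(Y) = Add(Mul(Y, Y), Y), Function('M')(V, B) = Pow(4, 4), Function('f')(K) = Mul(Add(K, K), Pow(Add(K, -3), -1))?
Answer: 34980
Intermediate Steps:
Function('f')(K) = Mul(2, K, Pow(Add(-3, K), -1)) (Function('f')(K) = Mul(Mul(2, K), Pow(Add(-3, K), -1)) = Mul(2, K, Pow(Add(-3, K), -1)))
Function('M')(V, B) = 256
Function('g')(Y) = Add(Y, Pow(Y, 2)) (Function('g')(Y) = Add(Pow(Y, 2), Y) = Add(Y, Pow(Y, 2)))
Mul(Add(62, Function('M')(Function('f')(5), 9)), Function('g')(-11)) = Mul(Add(62, 256), Mul(-11, Add(1, -11))) = Mul(318, Mul(-11, -10)) = Mul(318, 110) = 34980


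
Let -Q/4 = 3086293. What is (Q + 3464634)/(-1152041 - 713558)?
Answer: 8880538/1865599 ≈ 4.7602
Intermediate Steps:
Q = -12345172 (Q = -4*3086293 = -12345172)
(Q + 3464634)/(-1152041 - 713558) = (-12345172 + 3464634)/(-1152041 - 713558) = -8880538/(-1865599) = -8880538*(-1/1865599) = 8880538/1865599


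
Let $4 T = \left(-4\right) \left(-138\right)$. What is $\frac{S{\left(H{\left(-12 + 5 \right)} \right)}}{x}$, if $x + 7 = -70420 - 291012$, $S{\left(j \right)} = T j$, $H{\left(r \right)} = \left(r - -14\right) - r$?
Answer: $- \frac{1932}{361439} \approx -0.0053453$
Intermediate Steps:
$H{\left(r \right)} = 14$ ($H{\left(r \right)} = \left(r + 14\right) - r = \left(14 + r\right) - r = 14$)
$T = 138$ ($T = \frac{\left(-4\right) \left(-138\right)}{4} = \frac{1}{4} \cdot 552 = 138$)
$S{\left(j \right)} = 138 j$
$x = -361439$ ($x = -7 - 361432 = -361439$)
$\frac{S{\left(H{\left(-12 + 5 \right)} \right)}}{x} = \frac{138 \cdot 14}{-361439} = 1932 \left(- \frac{1}{361439}\right) = - \frac{1932}{361439}$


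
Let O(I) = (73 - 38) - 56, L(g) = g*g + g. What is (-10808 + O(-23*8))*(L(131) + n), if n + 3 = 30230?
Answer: -514583251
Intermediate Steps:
n = 30227 (n = -3 + 30230 = 30227)
L(g) = g + g**2 (L(g) = g**2 + g = g + g**2)
O(I) = -21 (O(I) = 35 - 56 = -21)
(-10808 + O(-23*8))*(L(131) + n) = (-10808 - 21)*(131*(1 + 131) + 30227) = -10829*(131*132 + 30227) = -10829*(17292 + 30227) = -10829*47519 = -514583251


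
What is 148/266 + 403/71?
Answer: 58853/9443 ≈ 6.2324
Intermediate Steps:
148/266 + 403/71 = 148*(1/266) + 403*(1/71) = 74/133 + 403/71 = 58853/9443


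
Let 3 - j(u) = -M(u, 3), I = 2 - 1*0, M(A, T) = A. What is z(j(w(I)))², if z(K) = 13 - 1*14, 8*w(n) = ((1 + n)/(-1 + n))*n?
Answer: 1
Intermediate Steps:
I = 2 (I = 2 + 0 = 2)
w(n) = n*(1 + n)/(8*(-1 + n)) (w(n) = (((1 + n)/(-1 + n))*n)/8 = (n*(1 + n)/(-1 + n))/8 = n*(1 + n)/(8*(-1 + n)))
j(u) = 3 + u (j(u) = 3 - (-1)*u = 3 + u)
z(K) = -1 (z(K) = 13 - 14 = -1)
z(j(w(I)))² = (-1)² = 1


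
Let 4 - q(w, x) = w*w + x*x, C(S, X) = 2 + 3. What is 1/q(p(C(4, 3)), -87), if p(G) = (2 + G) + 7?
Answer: -1/7761 ≈ -0.00012885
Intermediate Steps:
C(S, X) = 5
p(G) = 9 + G
q(w, x) = 4 - w² - x² (q(w, x) = 4 - (w*w + x*x) = 4 - (w² + x²) = 4 + (-w² - x²) = 4 - w² - x²)
1/q(p(C(4, 3)), -87) = 1/(4 - (9 + 5)² - 1*(-87)²) = 1/(4 - 1*14² - 1*7569) = 1/(4 - 1*196 - 7569) = 1/(4 - 196 - 7569) = 1/(-7761) = -1/7761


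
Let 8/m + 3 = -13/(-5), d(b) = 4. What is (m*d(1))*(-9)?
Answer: 720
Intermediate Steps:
m = -20 (m = 8/(-3 - 13/(-5)) = 8/(-3 - 13*(-⅕)) = 8/(-3 + 13/5) = 8/(-⅖) = 8*(-5/2) = -20)
(m*d(1))*(-9) = -20*4*(-9) = -80*(-9) = 720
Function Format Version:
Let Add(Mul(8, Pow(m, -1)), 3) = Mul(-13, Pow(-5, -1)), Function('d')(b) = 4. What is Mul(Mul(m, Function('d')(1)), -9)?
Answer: 720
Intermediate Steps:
m = -20 (m = Mul(8, Pow(Add(-3, Mul(-13, Pow(-5, -1))), -1)) = Mul(8, Pow(Add(-3, Mul(-13, Rational(-1, 5))), -1)) = Mul(8, Pow(Add(-3, Rational(13, 5)), -1)) = Mul(8, Pow(Rational(-2, 5), -1)) = Mul(8, Rational(-5, 2)) = -20)
Mul(Mul(m, Function('d')(1)), -9) = Mul(Mul(-20, 4), -9) = Mul(-80, -9) = 720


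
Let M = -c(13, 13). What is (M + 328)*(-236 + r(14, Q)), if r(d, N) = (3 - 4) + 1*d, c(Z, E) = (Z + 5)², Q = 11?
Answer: -892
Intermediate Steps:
c(Z, E) = (5 + Z)²
r(d, N) = -1 + d
M = -324 (M = -(5 + 13)² = -1*18² = -1*324 = -324)
(M + 328)*(-236 + r(14, Q)) = (-324 + 328)*(-236 + (-1 + 14)) = 4*(-236 + 13) = 4*(-223) = -892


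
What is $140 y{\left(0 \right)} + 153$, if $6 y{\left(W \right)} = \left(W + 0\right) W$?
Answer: $153$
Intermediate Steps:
$y{\left(W \right)} = \frac{W^{2}}{6}$ ($y{\left(W \right)} = \frac{\left(W + 0\right) W}{6} = \frac{W W}{6} = \frac{W^{2}}{6}$)
$140 y{\left(0 \right)} + 153 = 140 \frac{0^{2}}{6} + 153 = 140 \cdot \frac{1}{6} \cdot 0 + 153 = 140 \cdot 0 + 153 = 0 + 153 = 153$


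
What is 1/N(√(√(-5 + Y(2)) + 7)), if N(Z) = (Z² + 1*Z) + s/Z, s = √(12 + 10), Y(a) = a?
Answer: √(7 + I*√3)/(√22 + √(7 + I*√3)*(7 + √(7 + I*√3) + I*√3)) ≈ 0.085483 - 0.01384*I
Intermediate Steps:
s = √22 ≈ 4.6904
N(Z) = Z + Z² + √22/Z (N(Z) = (Z² + 1*Z) + √22/Z = (Z² + Z) + √22/Z = (Z + Z²) + √22/Z = Z + Z² + √22/Z)
1/N(√(√(-5 + Y(2)) + 7)) = 1/(√(√(-5 + 2) + 7) + (√(√(-5 + 2) + 7))² + √22/(√(√(-5 + 2) + 7))) = 1/(√(√(-3) + 7) + (√(√(-3) + 7))² + √22/(√(√(-3) + 7))) = 1/(√(I*√3 + 7) + (√(I*√3 + 7))² + √22/(√(I*√3 + 7))) = 1/(√(7 + I*√3) + (√(7 + I*√3))² + √22/(√(7 + I*√3))) = 1/(√(7 + I*√3) + (7 + I*√3) + √22/√(7 + I*√3)) = 1/(7 + √(7 + I*√3) + I*√3 + √22/√(7 + I*√3))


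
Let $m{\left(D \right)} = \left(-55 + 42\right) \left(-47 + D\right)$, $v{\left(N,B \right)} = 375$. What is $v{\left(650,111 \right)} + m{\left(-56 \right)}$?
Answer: $1714$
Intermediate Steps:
$m{\left(D \right)} = 611 - 13 D$ ($m{\left(D \right)} = - 13 \left(-47 + D\right) = 611 - 13 D$)
$v{\left(650,111 \right)} + m{\left(-56 \right)} = 375 + \left(611 - -728\right) = 375 + \left(611 + 728\right) = 375 + 1339 = 1714$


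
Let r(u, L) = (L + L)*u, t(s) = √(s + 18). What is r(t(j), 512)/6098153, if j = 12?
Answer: 1024*√30/6098153 ≈ 0.00091973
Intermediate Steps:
t(s) = √(18 + s)
r(u, L) = 2*L*u (r(u, L) = (2*L)*u = 2*L*u)
r(t(j), 512)/6098153 = (2*512*√(18 + 12))/6098153 = (2*512*√30)*(1/6098153) = (1024*√30)*(1/6098153) = 1024*√30/6098153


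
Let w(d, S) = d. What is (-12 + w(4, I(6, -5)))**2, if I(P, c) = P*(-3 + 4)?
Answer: 64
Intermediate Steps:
I(P, c) = P (I(P, c) = P*1 = P)
(-12 + w(4, I(6, -5)))**2 = (-12 + 4)**2 = (-8)**2 = 64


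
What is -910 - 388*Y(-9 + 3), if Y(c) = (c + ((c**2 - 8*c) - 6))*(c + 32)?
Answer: -727246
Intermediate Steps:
Y(c) = (32 + c)*(-6 + c**2 - 7*c) (Y(c) = (c + (-6 + c**2 - 8*c))*(32 + c) = (-6 + c**2 - 7*c)*(32 + c) = (32 + c)*(-6 + c**2 - 7*c))
-910 - 388*Y(-9 + 3) = -910 - 388*(-192 + (-9 + 3)**3 - 230*(-9 + 3) + 25*(-9 + 3)**2) = -910 - 388*(-192 + (-6)**3 - 230*(-6) + 25*(-6)**2) = -910 - 388*(-192 - 216 + 1380 + 25*36) = -910 - 388*(-192 - 216 + 1380 + 900) = -910 - 388*1872 = -910 - 726336 = -727246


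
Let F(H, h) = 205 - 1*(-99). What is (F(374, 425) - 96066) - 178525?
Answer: -274287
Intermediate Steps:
F(H, h) = 304 (F(H, h) = 205 + 99 = 304)
(F(374, 425) - 96066) - 178525 = (304 - 96066) - 178525 = -95762 - 178525 = -274287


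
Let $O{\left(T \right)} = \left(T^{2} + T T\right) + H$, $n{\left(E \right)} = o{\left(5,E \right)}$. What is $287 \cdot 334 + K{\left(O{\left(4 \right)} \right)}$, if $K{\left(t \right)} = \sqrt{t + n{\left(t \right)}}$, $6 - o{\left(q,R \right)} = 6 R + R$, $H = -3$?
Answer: $95858 + 2 i \sqrt{42} \approx 95858.0 + 12.961 i$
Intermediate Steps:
$o{\left(q,R \right)} = 6 - 7 R$ ($o{\left(q,R \right)} = 6 - \left(6 R + R\right) = 6 - 7 R$)
$n{\left(E \right)} = 6 - 7 E$
$O{\left(T \right)} = -3 + 2 T^{2}$ ($O{\left(T \right)} = \left(T^{2} + T T\right) - 3 = \left(T^{2} + T^{2}\right) - 3 = 2 T^{2} - 3 = -3 + 2 T^{2}$)
$K{\left(t \right)} = \sqrt{6 - 6 t}$ ($K{\left(t \right)} = \sqrt{t - \left(-6 + 7 t\right)} = \sqrt{6 - 6 t}$)
$287 \cdot 334 + K{\left(O{\left(4 \right)} \right)} = 287 \cdot 334 + \sqrt{6 - 6 \left(-3 + 2 \cdot 4^{2}\right)} = 95858 + \sqrt{6 - 6 \left(-3 + 2 \cdot 16\right)} = 95858 + \sqrt{6 - 6 \left(-3 + 32\right)} = 95858 + \sqrt{6 - 174} = 95858 + \sqrt{-168} = 95858 + 2 i \sqrt{42}$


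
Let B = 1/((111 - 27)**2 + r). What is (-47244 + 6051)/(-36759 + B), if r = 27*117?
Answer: 420786495/375493184 ≈ 1.1206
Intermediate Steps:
r = 3159
B = 1/10215 (B = 1/((111 - 27)**2 + 3159) = 1/(84**2 + 3159) = 1/(7056 + 3159) = 1/10215 ≈ 9.7895e-5)
(-47244 + 6051)/(-36759 + B) = (-47244 + 6051)/(-36759 + 1/10215) = -41193/(-375493184/10215) = -41193*(-10215/375493184) = 420786495/375493184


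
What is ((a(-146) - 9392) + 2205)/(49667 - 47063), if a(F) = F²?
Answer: 14129/2604 ≈ 5.4259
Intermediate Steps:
((a(-146) - 9392) + 2205)/(49667 - 47063) = (((-146)² - 9392) + 2205)/(49667 - 47063) = ((21316 - 9392) + 2205)/2604 = (11924 + 2205)*(1/2604) = 14129*(1/2604) = 14129/2604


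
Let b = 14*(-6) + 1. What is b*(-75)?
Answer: 6225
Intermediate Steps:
b = -83 (b = -84 + 1 = -83)
b*(-75) = -83*(-75) = 6225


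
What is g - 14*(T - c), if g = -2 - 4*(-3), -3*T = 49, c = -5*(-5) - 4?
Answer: 1598/3 ≈ 532.67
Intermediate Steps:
c = 21 (c = 25 - 4 = 21)
T = -49/3 (T = -1/3*49 = -49/3 ≈ -16.333)
g = 10 (g = -2 + 12 = 10)
g - 14*(T - c) = 10 - 14*(-49/3 - 1*21) = 10 - 14*(-49/3 - 21) = 10 - 14*(-112/3) = 10 + 1568/3 = 1598/3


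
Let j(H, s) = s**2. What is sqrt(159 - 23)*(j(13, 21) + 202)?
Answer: 1286*sqrt(34) ≈ 7498.6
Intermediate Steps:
sqrt(159 - 23)*(j(13, 21) + 202) = sqrt(159 - 23)*(21**2 + 202) = sqrt(136)*(441 + 202) = (2*sqrt(34))*643 = 1286*sqrt(34)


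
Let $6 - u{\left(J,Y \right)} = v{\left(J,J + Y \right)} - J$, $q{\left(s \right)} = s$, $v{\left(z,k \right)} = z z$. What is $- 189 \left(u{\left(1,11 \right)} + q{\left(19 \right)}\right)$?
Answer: $-4725$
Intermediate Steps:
$v{\left(z,k \right)} = z^{2}$
$u{\left(J,Y \right)} = 6 + J - J^{2}$ ($u{\left(J,Y \right)} = 6 - \left(J^{2} - J\right) = 6 + J - J^{2}$)
$- 189 \left(u{\left(1,11 \right)} + q{\left(19 \right)}\right) = - 189 \left(\left(6 + 1 - 1^{2}\right) + 19\right) = - 189 \left(\left(6 + 1 - 1\right) + 19\right) = - 189 \left(6 + 19\right) = \left(-189\right) 25 = -4725$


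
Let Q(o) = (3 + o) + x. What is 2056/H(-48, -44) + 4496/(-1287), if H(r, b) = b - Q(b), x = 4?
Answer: -2677544/9009 ≈ -297.21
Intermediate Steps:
Q(o) = 7 + o (Q(o) = (3 + o) + 4 = 7 + o)
H(r, b) = -7 (H(r, b) = b - (7 + b) = b + (-7 - b) = -7)
2056/H(-48, -44) + 4496/(-1287) = 2056/(-7) + 4496/(-1287) = 2056*(-1/7) + 4496*(-1/1287) = -2056/7 - 4496/1287 = -2677544/9009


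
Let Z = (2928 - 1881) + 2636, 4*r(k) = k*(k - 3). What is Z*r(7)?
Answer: 25781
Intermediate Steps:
r(k) = k*(-3 + k)/4 (r(k) = (k*(k - 3))/4 = (k*(-3 + k))/4 = k*(-3 + k)/4)
Z = 3683 (Z = 1047 + 2636 = 3683)
Z*r(7) = 3683*((1/4)*7*(-3 + 7)) = 3683*((1/4)*7*4) = 3683*7 = 25781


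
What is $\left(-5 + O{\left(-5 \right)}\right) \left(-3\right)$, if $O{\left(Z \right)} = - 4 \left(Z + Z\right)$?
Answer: $-105$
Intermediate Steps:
$O{\left(Z \right)} = - 8 Z$ ($O{\left(Z \right)} = - 4 \cdot 2 Z = - 8 Z$)
$\left(-5 + O{\left(-5 \right)}\right) \left(-3\right) = \left(-5 - -40\right) \left(-3\right) = \left(-5 + 40\right) \left(-3\right) = 35 \left(-3\right) = -105$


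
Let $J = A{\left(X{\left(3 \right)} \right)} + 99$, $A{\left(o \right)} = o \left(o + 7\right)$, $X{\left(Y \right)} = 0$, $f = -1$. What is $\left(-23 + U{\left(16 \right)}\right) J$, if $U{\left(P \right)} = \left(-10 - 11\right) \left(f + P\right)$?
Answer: $-33462$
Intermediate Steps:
$A{\left(o \right)} = o \left(7 + o\right)$
$U{\left(P \right)} = 21 - 21 P$ ($U{\left(P \right)} = \left(-10 - 11\right) \left(-1 + P\right) = - 21 \left(-1 + P\right) = 21 - 21 P$)
$J = 99$ ($J = 0 \left(7 + 0\right) + 99 = 0 \cdot 7 + 99 = 0 + 99 = 99$)
$\left(-23 + U{\left(16 \right)}\right) J = \left(-23 + \left(21 - 336\right)\right) 99 = \left(-23 - 315\right) 99 = \left(-338\right) 99 = -33462$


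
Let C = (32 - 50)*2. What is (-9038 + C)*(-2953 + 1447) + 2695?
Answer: 13668139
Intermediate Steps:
C = -36 (C = -18*2 = -36)
(-9038 + C)*(-2953 + 1447) + 2695 = (-9038 - 36)*(-2953 + 1447) + 2695 = -9074*(-1506) + 2695 = 13665444 + 2695 = 13668139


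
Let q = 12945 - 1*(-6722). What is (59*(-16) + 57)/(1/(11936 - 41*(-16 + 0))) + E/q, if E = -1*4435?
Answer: -219662772803/19667 ≈ -1.1169e+7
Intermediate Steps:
E = -4435
q = 19667 (q = 12945 + 6722 = 19667)
(59*(-16) + 57)/(1/(11936 - 41*(-16 + 0))) + E/q = (59*(-16) + 57)/(1/(11936 - 41*(-16 + 0))) - 4435/19667 = (-944 + 57)/(1/(11936 - 41*(-16))) - 4435*1/19667 = -887/(1/(11936 + 656)) - 4435/19667 = -887/(1/12592) - 4435/19667 = -887/1/12592 - 4435/19667 = -887*12592 - 4435/19667 = -11169104 - 4435/19667 = -219662772803/19667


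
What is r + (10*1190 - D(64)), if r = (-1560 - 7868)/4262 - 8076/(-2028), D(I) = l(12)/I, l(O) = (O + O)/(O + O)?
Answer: 274322302069/23048896 ≈ 11902.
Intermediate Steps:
l(O) = 1 (l(O) = (2*O)/((2*O)) = (2*O)*(1/(2*O)) = 1)
D(I) = 1/I
r = 637497/360139 (r = -9428*1/4262 - 8076*(-1/2028) = -4714/2131 + 673/169 = 637497/360139 ≈ 1.7701)
r + (10*1190 - D(64)) = 637497/360139 + (10*1190 - 1/64) = 637497/360139 + (11900 - 1*1/64) = 637497/360139 + (11900 - 1/64) = 637497/360139 + 761599/64 = 274322302069/23048896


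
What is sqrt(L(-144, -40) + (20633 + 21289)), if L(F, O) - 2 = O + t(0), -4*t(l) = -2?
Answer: sqrt(167538)/2 ≈ 204.66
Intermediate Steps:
t(l) = 1/2 (t(l) = -1/4*(-2) = 1/2)
L(F, O) = 5/2 + O (L(F, O) = 2 + (O + 1/2) = 2 + (1/2 + O) = 5/2 + O)
sqrt(L(-144, -40) + (20633 + 21289)) = sqrt((5/2 - 40) + (20633 + 21289)) = sqrt(-75/2 + 41922) = sqrt(83769/2) = sqrt(167538)/2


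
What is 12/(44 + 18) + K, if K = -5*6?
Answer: -924/31 ≈ -29.806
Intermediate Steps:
K = -30
12/(44 + 18) + K = 12/(44 + 18) - 30 = 12/62 - 30 = (1/62)*12 - 30 = 6/31 - 30 = -924/31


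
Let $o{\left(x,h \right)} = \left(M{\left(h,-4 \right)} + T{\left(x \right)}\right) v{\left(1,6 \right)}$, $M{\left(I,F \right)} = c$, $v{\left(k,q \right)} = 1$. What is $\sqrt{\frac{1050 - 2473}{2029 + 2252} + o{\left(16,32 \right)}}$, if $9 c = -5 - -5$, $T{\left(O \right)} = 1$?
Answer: $\frac{\sqrt{12235098}}{4281} \approx 0.81707$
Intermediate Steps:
$c = 0$ ($c = \frac{-5 - -5}{9} = \frac{-5 + 5}{9} = \frac{1}{9} \cdot 0 = 0$)
$M{\left(I,F \right)} = 0$
$o{\left(x,h \right)} = 1$ ($o{\left(x,h \right)} = \left(0 + 1\right) 1 = 1 \cdot 1 = 1$)
$\sqrt{\frac{1050 - 2473}{2029 + 2252} + o{\left(16,32 \right)}} = \sqrt{\frac{1050 - 2473}{2029 + 2252} + 1} = \sqrt{- \frac{1423}{4281} + 1} = \sqrt{\frac{2858}{4281}} = \frac{\sqrt{12235098}}{4281}$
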